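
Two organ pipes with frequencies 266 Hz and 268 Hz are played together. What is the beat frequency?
2 Hz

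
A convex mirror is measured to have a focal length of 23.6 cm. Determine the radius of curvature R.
R = 2|f| = 47.2 cm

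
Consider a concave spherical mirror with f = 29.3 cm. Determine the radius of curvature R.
R = 2|f| = 58.6 cm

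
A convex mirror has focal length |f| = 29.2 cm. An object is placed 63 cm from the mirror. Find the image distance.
f = −29.2 cm (convex); 1/di = 1/f − 1/do → di = -19.95 cm (virtual image, behind mirror)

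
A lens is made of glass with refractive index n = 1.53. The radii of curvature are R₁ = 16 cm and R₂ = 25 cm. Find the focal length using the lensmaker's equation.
1/f = (n − 1)(1/R₁ − 1/R₂) → f = 83.86 cm (converging lens)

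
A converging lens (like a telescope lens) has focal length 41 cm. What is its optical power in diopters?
P = 1/f = 2.439 D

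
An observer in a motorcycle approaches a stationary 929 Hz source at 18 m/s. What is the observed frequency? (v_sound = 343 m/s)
f_obs = f·(v + v_o)/v = 977.8 Hz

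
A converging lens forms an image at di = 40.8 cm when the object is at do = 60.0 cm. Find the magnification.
M = −di/do = -0.68 (inverted image)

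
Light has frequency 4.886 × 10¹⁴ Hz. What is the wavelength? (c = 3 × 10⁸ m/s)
λ = c/f = 614 nm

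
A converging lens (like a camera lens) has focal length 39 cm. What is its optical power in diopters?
P = 1/f = 2.564 D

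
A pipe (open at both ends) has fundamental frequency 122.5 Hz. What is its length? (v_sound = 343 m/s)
L = v/(2f₁) = 1.4 m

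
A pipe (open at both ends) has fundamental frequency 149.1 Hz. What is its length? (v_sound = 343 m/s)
L = v/(2f₁) = 1.15 m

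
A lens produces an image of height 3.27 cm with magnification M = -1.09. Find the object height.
ho = |hi|/|M| = 3 cm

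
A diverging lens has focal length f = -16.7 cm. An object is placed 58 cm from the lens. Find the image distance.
1/di = 1/f − 1/do → di = -12.97 cm (virtual image)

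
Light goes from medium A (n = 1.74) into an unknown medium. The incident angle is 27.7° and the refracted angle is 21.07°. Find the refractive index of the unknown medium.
n₂ = n₁·sin θ₁ / sin θ₂ = 2.25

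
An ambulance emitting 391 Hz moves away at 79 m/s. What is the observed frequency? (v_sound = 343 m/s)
f_obs = f·v/(v + v_s) = 317.8 Hz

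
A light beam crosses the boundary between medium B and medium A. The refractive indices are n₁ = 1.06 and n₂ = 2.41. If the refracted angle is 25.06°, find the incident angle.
sin θ₁ = (n₂/n₁)·sin θ₂ → θ₁ = 74.37°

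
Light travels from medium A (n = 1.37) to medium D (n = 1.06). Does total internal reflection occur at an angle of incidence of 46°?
θc = arcsin(n₂/n₁) = 50.69°; 46° < θc, so no — the ray refracts.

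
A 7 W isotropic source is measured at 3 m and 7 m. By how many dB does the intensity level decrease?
Δβ = 20·log₁₀(r₂/r₁) = 7.36 dB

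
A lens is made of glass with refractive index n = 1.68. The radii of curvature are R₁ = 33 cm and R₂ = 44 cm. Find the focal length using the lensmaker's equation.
1/f = (n − 1)(1/R₁ − 1/R₂) → f = 194.1 cm (converging lens)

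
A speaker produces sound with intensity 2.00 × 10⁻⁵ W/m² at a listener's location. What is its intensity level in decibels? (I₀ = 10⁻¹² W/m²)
β = 10·log₁₀(I/I₀) = 73.01 dB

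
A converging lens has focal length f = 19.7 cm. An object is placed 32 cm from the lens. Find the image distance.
1/di = 1/f − 1/do → di = 51.25 cm (real image)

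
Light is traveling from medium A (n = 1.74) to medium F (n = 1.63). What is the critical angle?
θc = arcsin(n₂/n₁) = 69.52°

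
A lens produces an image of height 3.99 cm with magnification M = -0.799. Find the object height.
ho = |hi|/|M| = 4.994 cm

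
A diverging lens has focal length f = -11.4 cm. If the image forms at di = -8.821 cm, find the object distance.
1/do = 1/f − 1/di → do = 38.99 cm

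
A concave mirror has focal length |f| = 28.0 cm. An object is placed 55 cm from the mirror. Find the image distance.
f = +28.0 cm (concave); 1/di = 1/f − 1/do → di = 57.04 cm (real image, in front of mirror)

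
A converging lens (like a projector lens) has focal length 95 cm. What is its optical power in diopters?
P = 1/f = 1.053 D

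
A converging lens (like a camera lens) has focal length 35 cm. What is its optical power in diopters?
P = 1/f = 2.857 D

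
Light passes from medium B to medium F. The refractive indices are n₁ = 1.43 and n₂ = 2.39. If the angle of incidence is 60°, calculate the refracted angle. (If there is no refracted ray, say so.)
sin θ₂ = (n₁/n₂)·sin θ₁ = 0.5182 → θ₂ = 31.21°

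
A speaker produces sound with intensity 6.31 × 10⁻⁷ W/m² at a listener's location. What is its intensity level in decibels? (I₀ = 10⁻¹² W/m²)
β = 10·log₁₀(I/I₀) = 58 dB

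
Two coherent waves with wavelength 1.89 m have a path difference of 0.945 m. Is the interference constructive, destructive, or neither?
destructive — path difference = 0.5λ, an odd multiple of λ/2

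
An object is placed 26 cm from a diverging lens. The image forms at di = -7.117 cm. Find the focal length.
1/f = 1/do + 1/di → f = -9.799 cm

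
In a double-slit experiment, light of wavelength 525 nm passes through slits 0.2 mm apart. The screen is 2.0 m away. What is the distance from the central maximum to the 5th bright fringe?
y = mλL/d = 26.25 mm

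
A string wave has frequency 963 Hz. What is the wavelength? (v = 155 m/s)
λ = v/f = 0.161 m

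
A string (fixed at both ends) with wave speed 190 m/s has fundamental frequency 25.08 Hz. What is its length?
L = v/(2f₁) = 3.788 m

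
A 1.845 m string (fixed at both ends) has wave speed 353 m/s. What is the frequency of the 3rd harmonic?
fₙ = nv/(2L) = 287 Hz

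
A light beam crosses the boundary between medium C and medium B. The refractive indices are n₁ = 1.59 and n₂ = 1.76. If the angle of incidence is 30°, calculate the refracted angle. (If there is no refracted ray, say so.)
sin θ₂ = (n₁/n₂)·sin θ₁ = 0.4517 → θ₂ = 26.85°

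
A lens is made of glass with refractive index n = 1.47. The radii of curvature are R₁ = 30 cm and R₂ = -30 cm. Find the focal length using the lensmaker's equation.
1/f = (n − 1)(1/R₁ − 1/R₂) → f = 31.91 cm (converging lens)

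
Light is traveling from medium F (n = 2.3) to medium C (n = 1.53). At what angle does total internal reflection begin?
θc = arcsin(n₂/n₁) = 41.7°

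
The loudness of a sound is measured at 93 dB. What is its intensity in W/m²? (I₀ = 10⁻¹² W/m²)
I = I₀·10^(β/10) = 2.00 × 10⁻³ W/m²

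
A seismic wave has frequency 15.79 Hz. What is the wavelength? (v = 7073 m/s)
λ = v/f = 447.9 m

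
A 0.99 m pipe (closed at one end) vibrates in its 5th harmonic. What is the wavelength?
λₙ = 4L/n = 0.792 m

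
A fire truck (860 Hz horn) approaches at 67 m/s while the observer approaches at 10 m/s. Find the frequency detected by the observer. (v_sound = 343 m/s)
f_obs = f·(v + v_o)/(v − v_s) = 1100 Hz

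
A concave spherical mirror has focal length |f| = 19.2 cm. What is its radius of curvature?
R = 2|f| = 38.4 cm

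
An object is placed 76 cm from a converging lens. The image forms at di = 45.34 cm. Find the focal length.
1/f = 1/do + 1/di → f = 28.4 cm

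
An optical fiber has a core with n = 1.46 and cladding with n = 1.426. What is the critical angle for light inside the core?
θc = arcsin(n_cladding/n_core) = 77.61°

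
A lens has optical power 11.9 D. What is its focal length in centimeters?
f = 1/P = 8.403 cm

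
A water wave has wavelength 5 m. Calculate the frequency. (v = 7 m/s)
f = v/λ = 1.4 Hz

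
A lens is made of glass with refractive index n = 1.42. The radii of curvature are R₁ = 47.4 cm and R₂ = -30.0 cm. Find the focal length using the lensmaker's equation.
1/f = (n − 1)(1/R₁ − 1/R₂) → f = 43.74 cm (converging lens)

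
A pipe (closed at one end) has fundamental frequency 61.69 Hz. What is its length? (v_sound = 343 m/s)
L = v/(4f₁) = 1.39 m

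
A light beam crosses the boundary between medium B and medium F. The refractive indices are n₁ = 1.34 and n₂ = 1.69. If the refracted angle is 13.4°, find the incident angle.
sin θ₁ = (n₂/n₁)·sin θ₂ → θ₁ = 16.99°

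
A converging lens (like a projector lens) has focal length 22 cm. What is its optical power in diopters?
P = 1/f = 4.545 D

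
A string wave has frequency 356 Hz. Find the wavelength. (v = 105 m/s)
λ = v/f = 0.2949 m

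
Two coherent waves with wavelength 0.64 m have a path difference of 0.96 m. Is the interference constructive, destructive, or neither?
destructive — path difference = 1.5λ, an odd multiple of λ/2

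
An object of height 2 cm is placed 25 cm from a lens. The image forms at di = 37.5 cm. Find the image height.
hi = (-di/do) × ho = -3 cm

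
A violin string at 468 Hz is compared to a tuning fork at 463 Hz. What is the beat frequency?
5 Hz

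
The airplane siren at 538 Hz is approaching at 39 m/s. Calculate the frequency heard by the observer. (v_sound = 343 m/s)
f_obs = f·v/(v − v_s) = 607 Hz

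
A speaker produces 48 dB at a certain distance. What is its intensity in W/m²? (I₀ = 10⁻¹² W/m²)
I = I₀·10^(β/10) = 6.31 × 10⁻⁸ W/m²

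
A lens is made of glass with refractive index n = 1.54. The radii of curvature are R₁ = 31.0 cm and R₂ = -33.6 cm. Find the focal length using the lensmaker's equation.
1/f = (n − 1)(1/R₁ − 1/R₂) → f = 29.86 cm (converging lens)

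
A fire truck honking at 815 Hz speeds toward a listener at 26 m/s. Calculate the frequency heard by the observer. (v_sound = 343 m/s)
f_obs = f·v/(v − v_s) = 881.8 Hz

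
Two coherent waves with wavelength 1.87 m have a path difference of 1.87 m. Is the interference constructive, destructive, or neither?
constructive — path difference = 1λ, a whole number of wavelengths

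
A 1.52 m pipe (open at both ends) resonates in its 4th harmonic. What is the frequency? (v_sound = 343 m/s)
fₙ = nv/(2L) = 451.3 Hz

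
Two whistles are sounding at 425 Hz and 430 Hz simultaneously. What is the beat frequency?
5 Hz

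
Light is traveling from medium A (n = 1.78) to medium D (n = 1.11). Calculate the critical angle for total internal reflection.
θc = arcsin(n₂/n₁) = 38.58°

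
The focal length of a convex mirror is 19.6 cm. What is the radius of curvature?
R = 2|f| = 39.2 cm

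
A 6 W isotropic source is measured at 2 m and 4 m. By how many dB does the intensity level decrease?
Δβ = 20·log₁₀(r₂/r₁) = 6.021 dB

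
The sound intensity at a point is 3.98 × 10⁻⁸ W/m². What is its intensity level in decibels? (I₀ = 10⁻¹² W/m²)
β = 10·log₁₀(I/I₀) = 46 dB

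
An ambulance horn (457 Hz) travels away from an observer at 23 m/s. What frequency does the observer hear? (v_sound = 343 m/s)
f_obs = f·v/(v + v_s) = 428.3 Hz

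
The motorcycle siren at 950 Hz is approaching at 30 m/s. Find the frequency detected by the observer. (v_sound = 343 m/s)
f_obs = f·v/(v − v_s) = 1041 Hz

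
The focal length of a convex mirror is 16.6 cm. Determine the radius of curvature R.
R = 2|f| = 33.2 cm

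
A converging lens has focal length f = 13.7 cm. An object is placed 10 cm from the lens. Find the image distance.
1/di = 1/f − 1/do → di = -37.03 cm (virtual image)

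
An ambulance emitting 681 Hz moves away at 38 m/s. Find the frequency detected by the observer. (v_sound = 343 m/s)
f_obs = f·v/(v + v_s) = 613.1 Hz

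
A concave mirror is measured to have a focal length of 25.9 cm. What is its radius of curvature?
R = 2|f| = 51.8 cm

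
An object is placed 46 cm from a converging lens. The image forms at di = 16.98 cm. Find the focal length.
1/f = 1/do + 1/di → f = 12.4 cm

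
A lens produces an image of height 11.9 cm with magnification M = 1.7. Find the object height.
ho = |hi|/|M| = 7 cm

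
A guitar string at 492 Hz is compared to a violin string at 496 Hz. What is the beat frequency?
4 Hz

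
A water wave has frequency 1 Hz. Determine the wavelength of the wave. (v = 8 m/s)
λ = v/f = 8 m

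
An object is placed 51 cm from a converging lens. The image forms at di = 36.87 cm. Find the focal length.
1/f = 1/do + 1/di → f = 21.4 cm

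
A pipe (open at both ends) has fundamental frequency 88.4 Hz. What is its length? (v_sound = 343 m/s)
L = v/(2f₁) = 1.94 m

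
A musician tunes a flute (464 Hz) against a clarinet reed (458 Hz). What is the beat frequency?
6 Hz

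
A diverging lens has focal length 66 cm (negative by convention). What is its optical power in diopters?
P = 1/f = -1.515 D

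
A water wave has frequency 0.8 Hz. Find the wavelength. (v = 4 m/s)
λ = v/f = 5 m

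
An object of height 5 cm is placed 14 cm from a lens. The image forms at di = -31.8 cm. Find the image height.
hi = (-di/do) × ho = 11.36 cm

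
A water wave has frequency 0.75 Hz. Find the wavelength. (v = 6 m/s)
λ = v/f = 8 m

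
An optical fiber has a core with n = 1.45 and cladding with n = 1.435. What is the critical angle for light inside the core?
θc = arcsin(n_cladding/n_core) = 81.75°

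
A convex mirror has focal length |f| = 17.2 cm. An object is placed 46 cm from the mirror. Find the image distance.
f = −17.2 cm (convex); 1/di = 1/f − 1/do → di = -12.52 cm (virtual image, behind mirror)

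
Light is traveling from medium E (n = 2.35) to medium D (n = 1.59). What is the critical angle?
θc = arcsin(n₂/n₁) = 42.58°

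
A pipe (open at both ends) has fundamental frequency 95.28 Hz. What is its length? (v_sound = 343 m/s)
L = v/(2f₁) = 1.8 m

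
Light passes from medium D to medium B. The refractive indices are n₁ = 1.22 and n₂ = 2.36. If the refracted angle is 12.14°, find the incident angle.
sin θ₁ = (n₂/n₁)·sin θ₂ → θ₁ = 24°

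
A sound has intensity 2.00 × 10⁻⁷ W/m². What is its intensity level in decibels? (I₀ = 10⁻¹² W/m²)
β = 10·log₁₀(I/I₀) = 53.01 dB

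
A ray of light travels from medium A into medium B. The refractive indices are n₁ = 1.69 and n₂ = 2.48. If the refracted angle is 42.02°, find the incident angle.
sin θ₁ = (n₂/n₁)·sin θ₂ → θ₁ = 79.2°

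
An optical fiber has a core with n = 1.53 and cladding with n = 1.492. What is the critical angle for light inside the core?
θc = arcsin(n_cladding/n_core) = 77.2°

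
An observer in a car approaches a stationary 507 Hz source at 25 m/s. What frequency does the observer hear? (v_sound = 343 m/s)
f_obs = f·(v + v_o)/v = 544 Hz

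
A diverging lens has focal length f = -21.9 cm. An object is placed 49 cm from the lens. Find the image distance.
1/di = 1/f − 1/do → di = -15.14 cm (virtual image)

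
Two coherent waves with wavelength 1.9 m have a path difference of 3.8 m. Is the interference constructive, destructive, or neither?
constructive — path difference = 2λ, a whole number of wavelengths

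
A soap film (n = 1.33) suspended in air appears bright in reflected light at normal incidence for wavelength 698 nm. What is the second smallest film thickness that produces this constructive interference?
2nt = (m − ½)λ with m = 2 → t = (m − ½)λ/(2n) = 393.6 nm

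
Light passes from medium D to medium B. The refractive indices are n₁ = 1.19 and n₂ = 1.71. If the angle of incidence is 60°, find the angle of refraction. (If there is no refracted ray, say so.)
sin θ₂ = (n₁/n₂)·sin θ₁ = 0.6027 → θ₂ = 37.06°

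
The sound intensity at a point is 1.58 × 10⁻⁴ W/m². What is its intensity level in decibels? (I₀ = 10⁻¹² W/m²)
β = 10·log₁₀(I/I₀) = 81.99 dB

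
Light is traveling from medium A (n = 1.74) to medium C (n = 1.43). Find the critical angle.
θc = arcsin(n₂/n₁) = 55.27°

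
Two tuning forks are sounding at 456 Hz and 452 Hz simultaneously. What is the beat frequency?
4 Hz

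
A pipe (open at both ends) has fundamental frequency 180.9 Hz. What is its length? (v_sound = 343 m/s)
L = v/(2f₁) = 0.948 m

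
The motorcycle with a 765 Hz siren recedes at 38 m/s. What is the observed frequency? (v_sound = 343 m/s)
f_obs = f·v/(v + v_s) = 688.7 Hz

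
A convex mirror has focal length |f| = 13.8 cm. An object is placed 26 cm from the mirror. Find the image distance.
f = −13.8 cm (convex); 1/di = 1/f − 1/do → di = -9.015 cm (virtual image, behind mirror)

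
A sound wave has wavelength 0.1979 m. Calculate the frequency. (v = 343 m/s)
f = v/λ = 1733 Hz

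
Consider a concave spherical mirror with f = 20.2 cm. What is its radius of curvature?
R = 2|f| = 40.4 cm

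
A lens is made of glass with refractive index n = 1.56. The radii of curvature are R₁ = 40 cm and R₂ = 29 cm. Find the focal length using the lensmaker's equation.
1/f = (n − 1)(1/R₁ − 1/R₂) → f = -188.3 cm (diverging lens)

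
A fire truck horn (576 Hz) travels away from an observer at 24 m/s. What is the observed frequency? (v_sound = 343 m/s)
f_obs = f·v/(v + v_s) = 538.3 Hz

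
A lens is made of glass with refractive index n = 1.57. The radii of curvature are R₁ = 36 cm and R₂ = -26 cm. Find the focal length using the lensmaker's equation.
1/f = (n − 1)(1/R₁ − 1/R₂) → f = 26.49 cm (converging lens)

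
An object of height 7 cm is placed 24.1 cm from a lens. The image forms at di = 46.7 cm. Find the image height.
hi = (-di/do) × ho = -13.56 cm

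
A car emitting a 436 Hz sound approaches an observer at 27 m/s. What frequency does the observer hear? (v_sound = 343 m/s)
f_obs = f·v/(v − v_s) = 473.3 Hz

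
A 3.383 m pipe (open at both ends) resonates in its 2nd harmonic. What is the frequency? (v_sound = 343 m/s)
fₙ = nv/(2L) = 101.4 Hz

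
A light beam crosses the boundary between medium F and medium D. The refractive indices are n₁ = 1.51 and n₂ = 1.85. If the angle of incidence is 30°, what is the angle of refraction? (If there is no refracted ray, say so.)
sin θ₂ = (n₁/n₂)·sin θ₁ = 0.4081 → θ₂ = 24.09°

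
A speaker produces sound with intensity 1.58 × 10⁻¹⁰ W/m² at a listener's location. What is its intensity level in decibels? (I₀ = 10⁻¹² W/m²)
β = 10·log₁₀(I/I₀) = 21.99 dB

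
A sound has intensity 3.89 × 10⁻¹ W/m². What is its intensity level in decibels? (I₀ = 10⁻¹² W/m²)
β = 10·log₁₀(I/I₀) = 115.9 dB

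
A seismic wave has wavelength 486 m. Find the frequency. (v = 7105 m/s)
f = v/λ = 14.62 Hz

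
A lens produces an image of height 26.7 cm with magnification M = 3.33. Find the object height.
ho = |hi|/|M| = 8.018 cm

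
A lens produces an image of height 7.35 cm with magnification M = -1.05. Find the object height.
ho = |hi|/|M| = 7 cm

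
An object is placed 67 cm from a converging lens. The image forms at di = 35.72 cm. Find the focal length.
1/f = 1/do + 1/di → f = 23.3 cm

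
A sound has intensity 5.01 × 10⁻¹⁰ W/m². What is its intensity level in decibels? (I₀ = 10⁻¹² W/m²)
β = 10·log₁₀(I/I₀) = 27 dB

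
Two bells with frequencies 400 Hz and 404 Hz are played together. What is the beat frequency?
4 Hz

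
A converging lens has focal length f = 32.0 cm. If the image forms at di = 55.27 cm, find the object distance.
1/do = 1/f − 1/di → do = 76.01 cm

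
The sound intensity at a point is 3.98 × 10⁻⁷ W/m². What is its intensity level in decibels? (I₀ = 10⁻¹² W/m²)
β = 10·log₁₀(I/I₀) = 56 dB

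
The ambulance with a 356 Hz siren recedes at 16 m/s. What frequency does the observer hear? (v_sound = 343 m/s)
f_obs = f·v/(v + v_s) = 340.1 Hz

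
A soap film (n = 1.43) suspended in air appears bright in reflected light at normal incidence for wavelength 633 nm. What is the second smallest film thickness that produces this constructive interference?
2nt = (m − ½)λ with m = 2 → t = (m − ½)λ/(2n) = 332 nm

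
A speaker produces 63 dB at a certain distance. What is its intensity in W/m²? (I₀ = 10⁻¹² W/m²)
I = I₀·10^(β/10) = 2.00 × 10⁻⁶ W/m²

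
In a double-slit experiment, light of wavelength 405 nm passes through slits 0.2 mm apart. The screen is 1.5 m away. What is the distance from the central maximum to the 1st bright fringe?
y = mλL/d = 3.038 mm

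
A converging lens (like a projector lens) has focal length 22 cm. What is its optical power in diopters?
P = 1/f = 4.545 D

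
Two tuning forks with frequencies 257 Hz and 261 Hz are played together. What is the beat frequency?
4 Hz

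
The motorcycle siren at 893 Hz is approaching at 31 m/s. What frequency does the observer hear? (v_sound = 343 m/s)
f_obs = f·v/(v − v_s) = 981.7 Hz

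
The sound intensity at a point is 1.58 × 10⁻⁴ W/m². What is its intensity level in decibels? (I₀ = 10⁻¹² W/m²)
β = 10·log₁₀(I/I₀) = 81.99 dB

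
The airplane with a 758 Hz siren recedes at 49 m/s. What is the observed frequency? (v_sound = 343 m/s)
f_obs = f·v/(v + v_s) = 663.2 Hz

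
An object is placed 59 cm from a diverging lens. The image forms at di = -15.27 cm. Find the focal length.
1/f = 1/do + 1/di → f = -20.6 cm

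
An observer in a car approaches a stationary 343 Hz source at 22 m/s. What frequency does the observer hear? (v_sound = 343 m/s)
f_obs = f·(v + v_o)/v = 365 Hz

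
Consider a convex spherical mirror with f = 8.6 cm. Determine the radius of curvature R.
R = 2|f| = 17.2 cm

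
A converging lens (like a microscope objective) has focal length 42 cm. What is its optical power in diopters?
P = 1/f = 2.381 D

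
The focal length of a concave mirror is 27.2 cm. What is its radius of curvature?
R = 2|f| = 54.4 cm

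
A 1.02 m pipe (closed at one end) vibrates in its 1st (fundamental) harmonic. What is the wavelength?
λₙ = 4L/n = 4.08 m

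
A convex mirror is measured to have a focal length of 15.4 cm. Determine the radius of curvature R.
R = 2|f| = 30.8 cm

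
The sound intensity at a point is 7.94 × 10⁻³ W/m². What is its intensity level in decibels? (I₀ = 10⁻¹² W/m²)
β = 10·log₁₀(I/I₀) = 99 dB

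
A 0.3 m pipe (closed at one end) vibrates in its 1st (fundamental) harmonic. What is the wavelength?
λₙ = 4L/n = 1.2 m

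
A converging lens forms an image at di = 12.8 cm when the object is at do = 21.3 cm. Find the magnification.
M = −di/do = -0.6009 (inverted image)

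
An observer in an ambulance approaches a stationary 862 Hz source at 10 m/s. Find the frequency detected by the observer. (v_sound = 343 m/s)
f_obs = f·(v + v_o)/v = 887.1 Hz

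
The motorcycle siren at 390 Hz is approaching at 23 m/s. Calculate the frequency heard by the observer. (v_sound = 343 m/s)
f_obs = f·v/(v − v_s) = 418 Hz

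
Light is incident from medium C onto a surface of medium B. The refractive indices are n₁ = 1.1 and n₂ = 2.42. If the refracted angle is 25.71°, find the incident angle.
sin θ₁ = (n₂/n₁)·sin θ₂ → θ₁ = 72.63°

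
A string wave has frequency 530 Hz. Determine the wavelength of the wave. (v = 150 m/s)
λ = v/f = 0.283 m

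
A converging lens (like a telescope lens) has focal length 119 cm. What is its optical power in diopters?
P = 1/f = 0.8403 D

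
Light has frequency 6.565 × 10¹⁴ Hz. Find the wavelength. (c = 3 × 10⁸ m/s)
λ = c/f = 457 nm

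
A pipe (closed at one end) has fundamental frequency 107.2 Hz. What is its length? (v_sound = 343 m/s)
L = v/(4f₁) = 0.7999 m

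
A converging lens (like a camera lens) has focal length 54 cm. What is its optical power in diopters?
P = 1/f = 1.852 D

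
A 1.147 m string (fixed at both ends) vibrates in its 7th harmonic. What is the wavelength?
λₙ = 2L/n = 0.3277 m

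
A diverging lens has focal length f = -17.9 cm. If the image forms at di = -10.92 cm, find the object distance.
1/do = 1/f − 1/di → do = 28 cm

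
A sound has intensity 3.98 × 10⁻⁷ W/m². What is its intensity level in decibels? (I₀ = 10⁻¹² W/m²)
β = 10·log₁₀(I/I₀) = 56 dB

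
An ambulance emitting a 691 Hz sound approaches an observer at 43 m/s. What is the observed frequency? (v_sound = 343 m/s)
f_obs = f·v/(v − v_s) = 790 Hz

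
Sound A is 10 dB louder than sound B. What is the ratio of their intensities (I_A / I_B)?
I_A/I_B = 10^(Δβ/10) = 10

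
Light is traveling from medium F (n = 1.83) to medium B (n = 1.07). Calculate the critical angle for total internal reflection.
θc = arcsin(n₂/n₁) = 35.78°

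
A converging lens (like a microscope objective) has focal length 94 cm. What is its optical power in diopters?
P = 1/f = 1.064 D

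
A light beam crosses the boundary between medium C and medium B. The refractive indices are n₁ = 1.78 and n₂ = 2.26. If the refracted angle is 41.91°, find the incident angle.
sin θ₁ = (n₂/n₁)·sin θ₂ → θ₁ = 58°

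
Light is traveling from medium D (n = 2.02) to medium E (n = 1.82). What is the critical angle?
θc = arcsin(n₂/n₁) = 64.29°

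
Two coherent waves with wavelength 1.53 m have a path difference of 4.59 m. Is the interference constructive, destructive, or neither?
constructive — path difference = 3λ, a whole number of wavelengths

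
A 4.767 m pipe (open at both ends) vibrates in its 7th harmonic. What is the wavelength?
λₙ = 2L/n = 1.362 m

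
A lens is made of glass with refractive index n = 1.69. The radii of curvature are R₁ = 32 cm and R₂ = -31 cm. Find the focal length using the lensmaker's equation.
1/f = (n − 1)(1/R₁ − 1/R₂) → f = 22.82 cm (converging lens)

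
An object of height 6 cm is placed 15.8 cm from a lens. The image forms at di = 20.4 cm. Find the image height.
hi = (-di/do) × ho = -7.747 cm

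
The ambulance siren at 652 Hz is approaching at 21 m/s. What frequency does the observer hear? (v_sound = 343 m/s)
f_obs = f·v/(v − v_s) = 694.5 Hz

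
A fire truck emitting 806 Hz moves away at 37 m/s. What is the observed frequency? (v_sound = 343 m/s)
f_obs = f·v/(v + v_s) = 727.5 Hz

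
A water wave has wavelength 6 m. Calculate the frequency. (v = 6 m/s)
f = v/λ = 1 Hz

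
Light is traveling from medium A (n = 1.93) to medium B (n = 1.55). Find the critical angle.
θc = arcsin(n₂/n₁) = 53.43°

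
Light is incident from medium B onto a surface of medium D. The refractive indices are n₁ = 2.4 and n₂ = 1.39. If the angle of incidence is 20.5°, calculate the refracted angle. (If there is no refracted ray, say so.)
sin θ₂ = (n₁/n₂)·sin θ₁ = 0.6047 → θ₂ = 37.21°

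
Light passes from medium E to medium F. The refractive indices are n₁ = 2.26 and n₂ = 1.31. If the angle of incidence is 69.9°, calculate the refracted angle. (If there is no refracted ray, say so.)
sin θ₂ = (n₁/n₂)·sin θ₁ = 1.62 > 1, so there is no refracted ray — the light undergoes total internal reflection.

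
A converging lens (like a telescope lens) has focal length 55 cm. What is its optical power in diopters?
P = 1/f = 1.818 D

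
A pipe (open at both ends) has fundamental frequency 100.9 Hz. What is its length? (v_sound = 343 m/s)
L = v/(2f₁) = 1.7 m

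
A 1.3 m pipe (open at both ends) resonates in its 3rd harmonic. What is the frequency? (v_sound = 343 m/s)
fₙ = nv/(2L) = 395.8 Hz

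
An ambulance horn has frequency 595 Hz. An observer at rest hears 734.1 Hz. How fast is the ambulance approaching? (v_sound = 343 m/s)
v_s = v·(1 − f/f_obs) = 64.99 m/s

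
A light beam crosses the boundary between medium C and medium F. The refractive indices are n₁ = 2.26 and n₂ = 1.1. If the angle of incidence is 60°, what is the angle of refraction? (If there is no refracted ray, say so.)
sin θ₂ = (n₁/n₂)·sin θ₁ = 1.779 > 1, so there is no refracted ray — the light undergoes total internal reflection.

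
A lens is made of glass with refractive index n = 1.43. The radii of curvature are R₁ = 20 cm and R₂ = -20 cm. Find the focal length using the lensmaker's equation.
1/f = (n − 1)(1/R₁ − 1/R₂) → f = 23.26 cm (converging lens)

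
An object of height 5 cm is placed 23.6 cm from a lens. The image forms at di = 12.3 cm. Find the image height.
hi = (-di/do) × ho = -2.606 cm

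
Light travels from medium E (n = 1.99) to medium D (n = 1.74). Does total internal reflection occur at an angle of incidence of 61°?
θc = arcsin(n₂/n₁) = 60.97°; 61° > θc, so yes — total internal reflection.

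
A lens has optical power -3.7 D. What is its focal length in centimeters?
f = 1/P = -27.03 cm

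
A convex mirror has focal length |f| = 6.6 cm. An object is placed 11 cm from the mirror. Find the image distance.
f = −6.6 cm (convex); 1/di = 1/f − 1/do → di = -4.125 cm (virtual image, behind mirror)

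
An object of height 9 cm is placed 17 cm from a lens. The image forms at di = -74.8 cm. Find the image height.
hi = (-di/do) × ho = 39.6 cm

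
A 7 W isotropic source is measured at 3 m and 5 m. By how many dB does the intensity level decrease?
Δβ = 20·log₁₀(r₂/r₁) = 4.437 dB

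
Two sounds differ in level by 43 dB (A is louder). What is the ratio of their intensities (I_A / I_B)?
I_A/I_B = 10^(Δβ/10) = 19950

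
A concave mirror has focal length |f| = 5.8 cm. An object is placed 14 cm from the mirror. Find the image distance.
f = +5.8 cm (concave); 1/di = 1/f − 1/do → di = 9.902 cm (real image, in front of mirror)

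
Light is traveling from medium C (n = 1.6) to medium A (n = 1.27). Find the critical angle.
θc = arcsin(n₂/n₁) = 52.54°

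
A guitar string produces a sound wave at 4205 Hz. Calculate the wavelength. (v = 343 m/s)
λ = v/f = 0.08157 m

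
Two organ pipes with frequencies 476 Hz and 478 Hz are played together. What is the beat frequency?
2 Hz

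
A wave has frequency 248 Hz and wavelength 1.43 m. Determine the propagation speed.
v = fλ = 354.6 m/s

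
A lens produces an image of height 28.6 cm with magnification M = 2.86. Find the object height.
ho = |hi|/|M| = 10 cm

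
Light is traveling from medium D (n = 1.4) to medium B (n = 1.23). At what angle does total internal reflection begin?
θc = arcsin(n₂/n₁) = 61.47°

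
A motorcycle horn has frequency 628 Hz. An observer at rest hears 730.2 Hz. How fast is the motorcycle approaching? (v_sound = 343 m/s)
v_s = v·(1 − f/f_obs) = 48.01 m/s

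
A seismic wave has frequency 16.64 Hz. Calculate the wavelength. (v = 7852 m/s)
λ = v/f = 471.9 m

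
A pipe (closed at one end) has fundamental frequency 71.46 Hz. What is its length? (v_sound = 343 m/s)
L = v/(4f₁) = 1.2 m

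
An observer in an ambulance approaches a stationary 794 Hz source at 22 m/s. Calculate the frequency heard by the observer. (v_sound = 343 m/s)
f_obs = f·(v + v_o)/v = 844.9 Hz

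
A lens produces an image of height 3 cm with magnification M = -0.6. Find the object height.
ho = |hi|/|M| = 5 cm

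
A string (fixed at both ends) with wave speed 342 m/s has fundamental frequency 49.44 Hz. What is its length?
L = v/(2f₁) = 3.459 m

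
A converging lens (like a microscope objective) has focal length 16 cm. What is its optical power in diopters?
P = 1/f = 6.25 D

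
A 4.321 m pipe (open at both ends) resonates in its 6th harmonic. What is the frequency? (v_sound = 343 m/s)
fₙ = nv/(2L) = 238.1 Hz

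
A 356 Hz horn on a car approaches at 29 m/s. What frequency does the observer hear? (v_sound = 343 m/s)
f_obs = f·v/(v − v_s) = 388.9 Hz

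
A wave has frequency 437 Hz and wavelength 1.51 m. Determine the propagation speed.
v = fλ = 659.9 m/s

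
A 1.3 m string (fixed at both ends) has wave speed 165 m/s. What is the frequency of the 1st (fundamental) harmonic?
fₙ = nv/(2L) = 63.46 Hz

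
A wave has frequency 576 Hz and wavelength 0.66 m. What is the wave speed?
v = fλ = 380.2 m/s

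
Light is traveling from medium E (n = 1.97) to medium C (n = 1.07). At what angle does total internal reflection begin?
θc = arcsin(n₂/n₁) = 32.9°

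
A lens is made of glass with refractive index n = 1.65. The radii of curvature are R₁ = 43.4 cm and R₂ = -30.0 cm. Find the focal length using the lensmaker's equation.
1/f = (n − 1)(1/R₁ − 1/R₂) → f = 27.29 cm (converging lens)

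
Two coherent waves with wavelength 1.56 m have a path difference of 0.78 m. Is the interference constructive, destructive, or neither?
destructive — path difference = 0.5λ, an odd multiple of λ/2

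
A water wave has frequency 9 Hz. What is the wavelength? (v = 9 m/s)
λ = v/f = 1 m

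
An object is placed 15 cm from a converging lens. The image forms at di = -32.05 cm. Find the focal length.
1/f = 1/do + 1/di → f = 28.2 cm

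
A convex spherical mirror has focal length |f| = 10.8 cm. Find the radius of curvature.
R = 2|f| = 21.6 cm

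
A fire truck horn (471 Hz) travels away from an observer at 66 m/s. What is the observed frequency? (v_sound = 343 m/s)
f_obs = f·v/(v + v_s) = 395 Hz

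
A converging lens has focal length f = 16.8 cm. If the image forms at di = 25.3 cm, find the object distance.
1/do = 1/f − 1/di → do = 50 cm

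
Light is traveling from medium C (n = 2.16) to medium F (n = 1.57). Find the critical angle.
θc = arcsin(n₂/n₁) = 46.62°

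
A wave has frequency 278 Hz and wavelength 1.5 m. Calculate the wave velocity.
v = fλ = 417 m/s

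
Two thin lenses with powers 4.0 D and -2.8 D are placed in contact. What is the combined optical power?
P_total = P₁ + P₂ = 1.2 D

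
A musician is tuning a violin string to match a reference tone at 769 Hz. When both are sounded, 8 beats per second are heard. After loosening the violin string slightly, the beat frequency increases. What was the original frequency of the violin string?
761 Hz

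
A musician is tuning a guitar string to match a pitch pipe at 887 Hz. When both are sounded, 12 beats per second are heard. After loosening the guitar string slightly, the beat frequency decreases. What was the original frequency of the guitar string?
899 Hz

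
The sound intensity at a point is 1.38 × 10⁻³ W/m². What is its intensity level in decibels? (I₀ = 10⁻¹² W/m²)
β = 10·log₁₀(I/I₀) = 91.4 dB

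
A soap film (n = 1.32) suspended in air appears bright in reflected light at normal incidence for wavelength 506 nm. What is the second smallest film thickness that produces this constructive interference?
2nt = (m − ½)λ with m = 2 → t = (m − ½)λ/(2n) = 287.5 nm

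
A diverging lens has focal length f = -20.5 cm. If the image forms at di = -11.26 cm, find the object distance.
1/do = 1/f − 1/di → do = 24.98 cm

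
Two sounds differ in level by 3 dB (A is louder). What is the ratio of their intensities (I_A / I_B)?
I_A/I_B = 10^(Δβ/10) = 1.995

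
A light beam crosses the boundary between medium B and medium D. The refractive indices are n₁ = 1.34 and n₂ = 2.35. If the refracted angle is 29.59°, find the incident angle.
sin θ₁ = (n₂/n₁)·sin θ₂ → θ₁ = 59.99°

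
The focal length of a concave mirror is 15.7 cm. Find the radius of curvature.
R = 2|f| = 31.4 cm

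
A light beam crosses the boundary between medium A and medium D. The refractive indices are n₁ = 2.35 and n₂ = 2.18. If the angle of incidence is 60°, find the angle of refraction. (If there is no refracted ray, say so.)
sin θ₂ = (n₁/n₂)·sin θ₁ = 0.9336 → θ₂ = 69°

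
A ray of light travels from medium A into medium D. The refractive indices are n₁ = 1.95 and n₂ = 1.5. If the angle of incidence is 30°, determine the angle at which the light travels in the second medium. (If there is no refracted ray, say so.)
sin θ₂ = (n₁/n₂)·sin θ₁ = 0.65 → θ₂ = 40.54°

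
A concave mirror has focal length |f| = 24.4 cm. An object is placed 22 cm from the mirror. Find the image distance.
f = +24.4 cm (concave); 1/di = 1/f − 1/do → di = -223.7 cm (virtual image, behind mirror)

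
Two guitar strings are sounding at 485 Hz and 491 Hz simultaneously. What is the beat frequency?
6 Hz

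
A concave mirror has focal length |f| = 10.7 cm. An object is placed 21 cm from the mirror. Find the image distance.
f = +10.7 cm (concave); 1/di = 1/f − 1/do → di = 21.82 cm (real image, in front of mirror)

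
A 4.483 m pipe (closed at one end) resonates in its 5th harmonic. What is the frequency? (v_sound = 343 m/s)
fₙ = nv/(4L) = 95.64 Hz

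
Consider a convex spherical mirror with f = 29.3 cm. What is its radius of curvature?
R = 2|f| = 58.6 cm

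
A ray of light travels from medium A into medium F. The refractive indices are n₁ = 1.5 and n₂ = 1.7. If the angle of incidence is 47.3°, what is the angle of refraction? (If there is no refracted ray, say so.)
sin θ₂ = (n₁/n₂)·sin θ₁ = 0.6485 → θ₂ = 40.43°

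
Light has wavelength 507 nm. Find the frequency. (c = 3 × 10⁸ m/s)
f = c/λ = 5.917 × 10¹⁴ Hz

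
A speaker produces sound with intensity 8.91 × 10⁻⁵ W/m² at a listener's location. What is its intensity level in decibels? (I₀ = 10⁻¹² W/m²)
β = 10·log₁₀(I/I₀) = 79.5 dB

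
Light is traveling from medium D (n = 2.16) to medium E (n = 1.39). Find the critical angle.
θc = arcsin(n₂/n₁) = 40.05°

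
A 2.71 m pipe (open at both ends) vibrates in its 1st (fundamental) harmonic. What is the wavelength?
λₙ = 2L/n = 5.42 m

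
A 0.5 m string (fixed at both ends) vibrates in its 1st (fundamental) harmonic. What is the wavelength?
λₙ = 2L/n = 1 m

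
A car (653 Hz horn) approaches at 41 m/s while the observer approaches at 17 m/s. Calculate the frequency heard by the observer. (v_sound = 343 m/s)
f_obs = f·(v + v_o)/(v − v_s) = 778.4 Hz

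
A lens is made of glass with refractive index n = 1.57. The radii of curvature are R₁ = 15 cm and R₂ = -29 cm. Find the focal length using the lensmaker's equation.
1/f = (n − 1)(1/R₁ − 1/R₂) → f = 17.34 cm (converging lens)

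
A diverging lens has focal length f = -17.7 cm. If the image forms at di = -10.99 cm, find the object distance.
1/do = 1/f − 1/di → do = 28.99 cm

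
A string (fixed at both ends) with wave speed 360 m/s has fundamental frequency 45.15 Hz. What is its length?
L = v/(2f₁) = 3.987 m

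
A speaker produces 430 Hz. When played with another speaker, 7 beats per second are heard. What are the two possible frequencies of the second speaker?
f₂ = 430 ± 7 Hz → 437 Hz or 423 Hz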